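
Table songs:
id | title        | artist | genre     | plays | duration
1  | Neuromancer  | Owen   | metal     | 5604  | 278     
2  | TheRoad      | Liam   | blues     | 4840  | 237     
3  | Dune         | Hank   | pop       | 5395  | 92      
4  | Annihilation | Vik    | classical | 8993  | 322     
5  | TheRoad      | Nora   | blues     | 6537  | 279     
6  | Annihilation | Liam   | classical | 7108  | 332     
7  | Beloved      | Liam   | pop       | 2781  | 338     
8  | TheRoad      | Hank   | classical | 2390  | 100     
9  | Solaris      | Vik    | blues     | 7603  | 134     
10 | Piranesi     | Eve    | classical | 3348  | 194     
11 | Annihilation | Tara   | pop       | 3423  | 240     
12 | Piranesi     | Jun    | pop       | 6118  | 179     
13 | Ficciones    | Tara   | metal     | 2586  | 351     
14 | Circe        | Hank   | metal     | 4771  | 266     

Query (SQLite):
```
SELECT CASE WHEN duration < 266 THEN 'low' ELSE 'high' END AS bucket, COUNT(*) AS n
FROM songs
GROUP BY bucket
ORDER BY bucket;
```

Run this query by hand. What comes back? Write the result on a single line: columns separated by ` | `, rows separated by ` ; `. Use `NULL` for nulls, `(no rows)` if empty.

high | 7 ; low | 7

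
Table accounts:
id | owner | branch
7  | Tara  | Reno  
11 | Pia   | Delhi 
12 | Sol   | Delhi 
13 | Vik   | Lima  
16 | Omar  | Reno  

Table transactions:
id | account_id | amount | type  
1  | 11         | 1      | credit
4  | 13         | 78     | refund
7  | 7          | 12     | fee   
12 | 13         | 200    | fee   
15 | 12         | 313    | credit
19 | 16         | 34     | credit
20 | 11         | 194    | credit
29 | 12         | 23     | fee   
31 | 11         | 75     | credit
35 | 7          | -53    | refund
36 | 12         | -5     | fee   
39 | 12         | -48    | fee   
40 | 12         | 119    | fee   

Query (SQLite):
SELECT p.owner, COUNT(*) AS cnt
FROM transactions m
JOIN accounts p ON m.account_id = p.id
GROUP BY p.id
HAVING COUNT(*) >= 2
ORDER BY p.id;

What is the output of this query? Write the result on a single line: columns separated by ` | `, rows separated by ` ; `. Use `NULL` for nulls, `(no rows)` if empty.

Tara | 2 ; Pia | 3 ; Sol | 5 ; Vik | 2

Join each transactions row to its accounts via account_id.
Group joined rows by accounts.id; compute COUNT(*) per group.
HAVING: keep groups with count ≥ 2.
  7: ids {7, 35} → COUNT(*)=2
  11: ids {1, 20, 31} → COUNT(*)=3
  12: ids {15, 29, 36, 39, 40} → COUNT(*)=5
  13: ids {4, 12} → COUNT(*)=2
  16: ids {19} → COUNT(*)=1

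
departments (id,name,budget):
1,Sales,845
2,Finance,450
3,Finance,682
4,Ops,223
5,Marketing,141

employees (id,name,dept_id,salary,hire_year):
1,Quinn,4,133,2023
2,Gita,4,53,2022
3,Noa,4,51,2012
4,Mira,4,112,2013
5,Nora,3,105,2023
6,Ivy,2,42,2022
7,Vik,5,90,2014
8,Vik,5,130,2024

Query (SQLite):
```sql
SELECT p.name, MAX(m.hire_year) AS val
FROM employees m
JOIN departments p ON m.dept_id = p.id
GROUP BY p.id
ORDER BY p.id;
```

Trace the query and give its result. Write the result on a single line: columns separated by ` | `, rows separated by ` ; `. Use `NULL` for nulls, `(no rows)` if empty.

Finance | 2022 ; Finance | 2023 ; Ops | 2023 ; Marketing | 2024

Join each employees row to its departments via dept_id.
Group joined rows by departments.id; compute MAX(m.hire_year) per group.
  2: ids {6} → MAX(m.hire_year)=2022
  3: ids {5} → MAX(m.hire_year)=2023
  4: ids {1, 2, 3, 4} → MAX(m.hire_year)=2023
  5: ids {7, 8} → MAX(m.hire_year)=2024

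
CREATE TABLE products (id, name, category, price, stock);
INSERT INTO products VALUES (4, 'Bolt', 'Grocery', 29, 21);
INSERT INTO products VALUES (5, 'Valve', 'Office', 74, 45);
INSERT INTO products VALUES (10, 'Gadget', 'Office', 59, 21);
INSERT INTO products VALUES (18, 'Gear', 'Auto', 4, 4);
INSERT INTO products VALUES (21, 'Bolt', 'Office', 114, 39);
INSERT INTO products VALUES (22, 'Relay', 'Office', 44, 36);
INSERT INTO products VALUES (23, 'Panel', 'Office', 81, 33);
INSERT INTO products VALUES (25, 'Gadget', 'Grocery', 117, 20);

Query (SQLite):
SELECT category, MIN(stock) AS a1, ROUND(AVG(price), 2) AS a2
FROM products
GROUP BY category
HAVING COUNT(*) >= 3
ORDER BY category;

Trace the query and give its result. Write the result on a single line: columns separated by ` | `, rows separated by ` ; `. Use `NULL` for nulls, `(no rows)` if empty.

Office | 21 | 74.4

Group products by category.
Per group compute: MIN(stock), ROUND(AVG(price), 2).
HAVING: drop groups with fewer than 3 rows.
  Auto: ids {18} → MIN(stock)=4, ROUND(AVG(price), 2)=4
  Grocery: ids {4, 25} → MIN(stock)=20, ROUND(AVG(price), 2)=73
  Office: ids {5, 10, 21, 22, 23} → MIN(stock)=21, ROUND(AVG(price), 2)=74.4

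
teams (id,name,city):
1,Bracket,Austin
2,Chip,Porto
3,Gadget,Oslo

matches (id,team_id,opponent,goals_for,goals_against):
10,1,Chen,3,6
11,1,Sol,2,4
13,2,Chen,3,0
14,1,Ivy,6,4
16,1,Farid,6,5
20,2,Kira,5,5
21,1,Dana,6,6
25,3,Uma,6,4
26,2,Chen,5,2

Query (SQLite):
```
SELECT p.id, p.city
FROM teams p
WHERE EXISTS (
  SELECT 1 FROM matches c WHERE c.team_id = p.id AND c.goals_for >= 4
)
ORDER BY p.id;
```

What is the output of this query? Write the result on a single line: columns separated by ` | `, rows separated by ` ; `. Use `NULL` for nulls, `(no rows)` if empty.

For each teams row, check whether any matches with matching team_id has goals_for >= 4.
Keep rows where that is true.

1 | Austin ; 2 | Porto ; 3 | Oslo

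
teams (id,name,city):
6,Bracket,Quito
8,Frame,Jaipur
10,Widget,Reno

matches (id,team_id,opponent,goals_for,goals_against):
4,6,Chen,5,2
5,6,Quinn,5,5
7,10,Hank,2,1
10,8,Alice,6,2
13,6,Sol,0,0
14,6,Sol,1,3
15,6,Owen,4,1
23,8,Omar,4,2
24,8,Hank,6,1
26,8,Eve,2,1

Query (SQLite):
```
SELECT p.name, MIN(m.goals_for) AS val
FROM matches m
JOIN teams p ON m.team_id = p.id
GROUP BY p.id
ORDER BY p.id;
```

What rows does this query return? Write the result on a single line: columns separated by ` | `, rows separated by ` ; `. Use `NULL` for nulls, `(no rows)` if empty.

Join each matches row to its teams via team_id.
Group joined rows by teams.id; compute MIN(m.goals_for) per group.
  6: ids {4, 5, 13, 14, 15} → MIN(m.goals_for)=0
  8: ids {10, 23, 24, 26} → MIN(m.goals_for)=2
  10: ids {7} → MIN(m.goals_for)=2

Bracket | 0 ; Frame | 2 ; Widget | 2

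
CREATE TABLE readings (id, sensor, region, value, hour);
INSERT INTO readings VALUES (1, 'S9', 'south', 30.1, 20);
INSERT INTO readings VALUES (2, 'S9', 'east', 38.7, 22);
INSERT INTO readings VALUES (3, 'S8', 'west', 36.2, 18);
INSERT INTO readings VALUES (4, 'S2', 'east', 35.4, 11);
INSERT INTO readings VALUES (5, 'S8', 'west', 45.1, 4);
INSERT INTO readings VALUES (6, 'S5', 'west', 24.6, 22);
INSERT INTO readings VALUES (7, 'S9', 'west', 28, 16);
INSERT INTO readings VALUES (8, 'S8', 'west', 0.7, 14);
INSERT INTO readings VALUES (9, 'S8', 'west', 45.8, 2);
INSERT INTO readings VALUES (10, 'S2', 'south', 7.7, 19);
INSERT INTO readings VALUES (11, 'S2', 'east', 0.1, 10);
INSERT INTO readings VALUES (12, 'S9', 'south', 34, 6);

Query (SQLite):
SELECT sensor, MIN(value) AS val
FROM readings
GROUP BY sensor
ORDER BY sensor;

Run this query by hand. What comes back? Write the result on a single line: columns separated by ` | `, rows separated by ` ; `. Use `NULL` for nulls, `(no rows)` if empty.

Partition readings by sensor; compute MIN(value) within each group.
  S2: ids {4, 10, 11} → MIN(value)=0.1
  S5: ids {6} → MIN(value)=24.6
  S8: ids {3, 5, 8, 9} → MIN(value)=0.7
  S9: ids {1, 2, 7, 12} → MIN(value)=28

S2 | 0.1 ; S5 | 24.6 ; S8 | 0.7 ; S9 | 28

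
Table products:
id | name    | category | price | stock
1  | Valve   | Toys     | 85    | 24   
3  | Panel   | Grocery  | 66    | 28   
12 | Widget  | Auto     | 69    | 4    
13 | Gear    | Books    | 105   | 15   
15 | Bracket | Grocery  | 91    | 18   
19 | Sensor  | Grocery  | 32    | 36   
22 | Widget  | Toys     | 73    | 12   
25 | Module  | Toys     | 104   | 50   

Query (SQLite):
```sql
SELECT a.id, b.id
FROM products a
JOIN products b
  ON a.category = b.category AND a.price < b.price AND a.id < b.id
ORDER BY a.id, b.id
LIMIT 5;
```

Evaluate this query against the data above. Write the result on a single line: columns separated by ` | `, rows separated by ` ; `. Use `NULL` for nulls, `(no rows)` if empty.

Pairs (a,b) with same category, a.price < b.price, a.id < b.id.
category groups: Auto:{12} Books:{13} Grocery:{3,15,19} Toys:{1,22,25}
Ordered by (a.id, b.id); first 5.

1 | 25 ; 3 | 15 ; 22 | 25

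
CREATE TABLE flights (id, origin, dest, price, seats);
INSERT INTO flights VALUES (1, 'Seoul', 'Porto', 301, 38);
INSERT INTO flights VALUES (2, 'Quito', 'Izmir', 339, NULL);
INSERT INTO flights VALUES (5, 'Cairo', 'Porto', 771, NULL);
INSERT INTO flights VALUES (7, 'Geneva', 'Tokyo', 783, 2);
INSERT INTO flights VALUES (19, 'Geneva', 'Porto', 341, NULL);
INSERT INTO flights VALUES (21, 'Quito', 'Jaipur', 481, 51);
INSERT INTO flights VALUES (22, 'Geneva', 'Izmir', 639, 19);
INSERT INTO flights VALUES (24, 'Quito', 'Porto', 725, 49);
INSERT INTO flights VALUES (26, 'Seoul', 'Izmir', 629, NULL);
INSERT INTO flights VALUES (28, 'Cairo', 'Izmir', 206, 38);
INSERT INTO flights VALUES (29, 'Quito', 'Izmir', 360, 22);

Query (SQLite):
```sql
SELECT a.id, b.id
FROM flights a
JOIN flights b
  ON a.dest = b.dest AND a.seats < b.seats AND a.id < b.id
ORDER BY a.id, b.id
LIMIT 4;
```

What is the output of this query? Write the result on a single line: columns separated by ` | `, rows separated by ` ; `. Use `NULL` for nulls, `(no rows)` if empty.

Pairs (a,b) with same dest, a.seats < b.seats, a.id < b.id.
dest groups: Izmir:{2,22,26,28,29} Jaipur:{21} Porto:{1,5,19,24} Tokyo:{7}
Ordered by (a.id, b.id); first 4.

1 | 24 ; 22 | 28 ; 22 | 29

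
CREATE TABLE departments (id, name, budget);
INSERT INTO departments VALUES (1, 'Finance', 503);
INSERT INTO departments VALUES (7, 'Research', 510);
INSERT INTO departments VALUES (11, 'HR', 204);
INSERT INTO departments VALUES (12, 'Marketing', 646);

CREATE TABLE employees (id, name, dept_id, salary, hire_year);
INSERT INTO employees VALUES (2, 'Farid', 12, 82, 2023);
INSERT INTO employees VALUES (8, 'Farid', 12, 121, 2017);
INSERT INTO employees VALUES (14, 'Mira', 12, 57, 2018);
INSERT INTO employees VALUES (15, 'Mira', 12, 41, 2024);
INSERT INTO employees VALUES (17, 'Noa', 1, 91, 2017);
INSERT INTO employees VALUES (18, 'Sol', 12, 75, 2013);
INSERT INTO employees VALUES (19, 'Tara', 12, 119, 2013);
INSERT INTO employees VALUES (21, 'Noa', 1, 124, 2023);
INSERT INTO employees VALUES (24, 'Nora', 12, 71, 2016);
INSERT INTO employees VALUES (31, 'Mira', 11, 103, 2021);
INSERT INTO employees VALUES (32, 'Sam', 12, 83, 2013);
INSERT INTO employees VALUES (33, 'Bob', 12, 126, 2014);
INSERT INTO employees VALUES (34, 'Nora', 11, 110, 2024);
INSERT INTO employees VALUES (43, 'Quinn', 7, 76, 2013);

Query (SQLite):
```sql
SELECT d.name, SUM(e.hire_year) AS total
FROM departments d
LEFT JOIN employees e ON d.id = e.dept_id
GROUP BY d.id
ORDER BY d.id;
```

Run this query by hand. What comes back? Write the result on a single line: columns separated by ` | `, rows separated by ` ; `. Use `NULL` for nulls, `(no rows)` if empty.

Finance | 4040 ; Research | 2013 ; HR | 4045 ; Marketing | 18151

LEFT JOIN keeps every departments row; unmatched ones get NULL for employees columns.
Group by departments.id and compute SUM(e.hire_year). SUM over an all-NULL group is NULL.
  1: ids {17, 21} → SUM(e.hire_year)=4040
  7: ids {43} → SUM(e.hire_year)=2013
  11: ids {31, 34} → SUM(e.hire_year)=4045
  12: ids {2, 8, 14, 15, 18, 19, 24, 32, 33} → SUM(e.hire_year)=18151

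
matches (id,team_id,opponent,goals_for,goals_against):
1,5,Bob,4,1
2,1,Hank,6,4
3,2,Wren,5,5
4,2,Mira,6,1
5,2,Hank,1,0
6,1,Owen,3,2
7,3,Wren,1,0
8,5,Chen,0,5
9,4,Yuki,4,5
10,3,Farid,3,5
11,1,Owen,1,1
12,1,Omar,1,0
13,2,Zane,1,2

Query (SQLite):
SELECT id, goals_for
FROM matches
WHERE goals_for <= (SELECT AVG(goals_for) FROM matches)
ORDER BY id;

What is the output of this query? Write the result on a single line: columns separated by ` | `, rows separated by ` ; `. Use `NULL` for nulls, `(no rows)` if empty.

Scalar subquery: AVG(goals_for) over all matches rows = 2.769231 (≈; comparison uses full precision).
Keep rows where goals_for <= that value.

5 | 1 ; 7 | 1 ; 8 | 0 ; 11 | 1 ; 12 | 1 ; 13 | 1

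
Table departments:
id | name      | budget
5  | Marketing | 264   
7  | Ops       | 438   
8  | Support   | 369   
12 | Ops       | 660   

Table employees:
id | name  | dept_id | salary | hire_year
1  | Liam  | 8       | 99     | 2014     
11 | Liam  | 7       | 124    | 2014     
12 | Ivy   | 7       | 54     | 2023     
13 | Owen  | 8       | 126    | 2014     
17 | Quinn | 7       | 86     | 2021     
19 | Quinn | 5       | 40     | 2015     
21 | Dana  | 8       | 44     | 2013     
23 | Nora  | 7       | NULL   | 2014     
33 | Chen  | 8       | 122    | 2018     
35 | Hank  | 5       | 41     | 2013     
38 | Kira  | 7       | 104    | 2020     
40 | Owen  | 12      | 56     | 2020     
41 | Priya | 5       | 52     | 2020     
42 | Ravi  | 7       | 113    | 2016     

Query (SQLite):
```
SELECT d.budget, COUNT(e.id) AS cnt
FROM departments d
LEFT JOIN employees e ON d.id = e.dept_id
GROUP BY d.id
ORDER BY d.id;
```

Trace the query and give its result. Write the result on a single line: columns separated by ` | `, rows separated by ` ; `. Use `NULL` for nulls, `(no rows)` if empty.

264 | 3 ; 438 | 6 ; 369 | 4 ; 660 | 1

LEFT JOIN keeps every departments row; unmatched ones get NULL for employees columns.
Group by departments.id and compute COUNT(e.id). COUNT(col) of an all-NULL group is 0.
  5: ids {19, 35, 41} → COUNT(e.id)=3
  7: ids {11, 12, 17, 23, 38, 42} → COUNT(e.id)=6
  8: ids {1, 13, 21, 33} → COUNT(e.id)=4
  12: ids {40} → COUNT(e.id)=1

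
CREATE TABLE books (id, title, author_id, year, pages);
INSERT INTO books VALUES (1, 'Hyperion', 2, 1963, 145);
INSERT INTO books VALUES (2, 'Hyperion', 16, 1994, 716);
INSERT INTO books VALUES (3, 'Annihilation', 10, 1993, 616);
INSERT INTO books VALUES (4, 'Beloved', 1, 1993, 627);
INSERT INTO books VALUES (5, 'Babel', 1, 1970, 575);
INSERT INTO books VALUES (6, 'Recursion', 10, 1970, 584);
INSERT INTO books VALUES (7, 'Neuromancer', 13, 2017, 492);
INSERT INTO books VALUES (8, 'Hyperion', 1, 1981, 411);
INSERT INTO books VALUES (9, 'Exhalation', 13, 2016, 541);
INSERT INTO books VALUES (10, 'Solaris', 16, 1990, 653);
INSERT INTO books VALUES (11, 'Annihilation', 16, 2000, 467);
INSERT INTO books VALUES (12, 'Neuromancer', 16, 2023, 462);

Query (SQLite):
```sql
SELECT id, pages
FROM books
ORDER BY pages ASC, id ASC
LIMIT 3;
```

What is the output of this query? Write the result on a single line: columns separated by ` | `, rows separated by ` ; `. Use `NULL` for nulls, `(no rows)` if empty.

1 | 145 ; 8 | 411 ; 12 | 462

Sort by pages asc, tiebreak id asc: (145, id=1), (411, id=8), (462, id=12), (467, id=11), (492, id=7), (541, id=9) …. Take first 3.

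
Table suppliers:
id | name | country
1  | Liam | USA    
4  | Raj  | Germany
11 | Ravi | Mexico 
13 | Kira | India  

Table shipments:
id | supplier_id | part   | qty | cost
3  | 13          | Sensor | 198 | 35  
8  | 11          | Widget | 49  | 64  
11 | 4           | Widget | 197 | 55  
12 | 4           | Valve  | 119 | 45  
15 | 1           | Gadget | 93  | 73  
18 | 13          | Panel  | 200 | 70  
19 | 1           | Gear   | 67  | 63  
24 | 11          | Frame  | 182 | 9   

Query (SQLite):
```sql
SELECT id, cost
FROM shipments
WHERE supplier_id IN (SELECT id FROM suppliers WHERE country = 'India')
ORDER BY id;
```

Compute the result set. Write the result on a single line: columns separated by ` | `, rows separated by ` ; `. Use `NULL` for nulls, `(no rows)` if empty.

3 | 35 ; 18 | 70

Inner query: suppliers.id where country = 'India'.
Outer: keep shipments rows whose supplier_id is in that set.
Inner query → {13}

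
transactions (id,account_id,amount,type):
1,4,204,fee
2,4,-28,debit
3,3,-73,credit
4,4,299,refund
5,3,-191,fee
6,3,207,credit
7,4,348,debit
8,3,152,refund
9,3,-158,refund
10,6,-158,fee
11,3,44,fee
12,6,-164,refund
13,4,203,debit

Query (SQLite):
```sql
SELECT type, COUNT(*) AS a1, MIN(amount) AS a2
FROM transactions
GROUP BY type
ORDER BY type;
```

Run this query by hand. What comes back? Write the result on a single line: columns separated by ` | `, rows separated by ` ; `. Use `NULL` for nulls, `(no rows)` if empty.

Group transactions by type.
Per group compute: COUNT(*), MIN(amount).
  credit: ids {3, 6} → COUNT(*)=2, MIN(amount)=-73
  debit: ids {2, 7, 13} → COUNT(*)=3, MIN(amount)=-28
  fee: ids {1, 5, 10, 11} → COUNT(*)=4, MIN(amount)=-191
  refund: ids {4, 8, 9, 12} → COUNT(*)=4, MIN(amount)=-164

credit | 2 | -73 ; debit | 3 | -28 ; fee | 4 | -191 ; refund | 4 | -164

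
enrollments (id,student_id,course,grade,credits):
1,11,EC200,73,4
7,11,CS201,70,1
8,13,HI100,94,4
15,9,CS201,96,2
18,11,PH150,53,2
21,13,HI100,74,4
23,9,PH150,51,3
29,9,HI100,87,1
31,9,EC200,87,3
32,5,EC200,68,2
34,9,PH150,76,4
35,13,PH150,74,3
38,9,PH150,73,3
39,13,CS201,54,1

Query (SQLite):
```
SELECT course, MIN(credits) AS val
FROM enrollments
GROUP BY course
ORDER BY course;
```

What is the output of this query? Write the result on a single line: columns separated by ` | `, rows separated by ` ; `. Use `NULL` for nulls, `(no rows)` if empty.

CS201 | 1 ; EC200 | 2 ; HI100 | 1 ; PH150 | 2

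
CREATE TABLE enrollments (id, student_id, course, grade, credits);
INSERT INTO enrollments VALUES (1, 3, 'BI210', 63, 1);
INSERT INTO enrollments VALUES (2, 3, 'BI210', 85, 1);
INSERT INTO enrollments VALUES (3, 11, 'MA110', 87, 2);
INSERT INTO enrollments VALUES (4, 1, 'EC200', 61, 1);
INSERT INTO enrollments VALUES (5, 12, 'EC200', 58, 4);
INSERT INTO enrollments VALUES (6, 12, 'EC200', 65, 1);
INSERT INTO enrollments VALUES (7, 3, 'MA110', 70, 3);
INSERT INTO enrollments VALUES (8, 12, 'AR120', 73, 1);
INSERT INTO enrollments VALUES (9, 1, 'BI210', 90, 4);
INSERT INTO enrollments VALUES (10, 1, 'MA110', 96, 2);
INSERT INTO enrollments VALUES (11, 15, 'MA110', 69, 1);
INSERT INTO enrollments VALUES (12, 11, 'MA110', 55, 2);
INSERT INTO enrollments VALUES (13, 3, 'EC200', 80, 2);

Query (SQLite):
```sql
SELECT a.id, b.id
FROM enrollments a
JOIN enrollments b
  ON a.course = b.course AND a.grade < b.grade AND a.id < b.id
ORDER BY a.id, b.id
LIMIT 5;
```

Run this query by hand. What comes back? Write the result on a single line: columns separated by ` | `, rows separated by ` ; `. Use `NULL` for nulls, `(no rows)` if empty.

Pairs (a,b) with same course, a.grade < b.grade, a.id < b.id.
course groups: AR120:{8} BI210:{1,2,9} EC200:{4,5,6,13} MA110:{3,7,10,11,12}
Ordered by (a.id, b.id); first 5.

1 | 2 ; 1 | 9 ; 2 | 9 ; 3 | 10 ; 4 | 6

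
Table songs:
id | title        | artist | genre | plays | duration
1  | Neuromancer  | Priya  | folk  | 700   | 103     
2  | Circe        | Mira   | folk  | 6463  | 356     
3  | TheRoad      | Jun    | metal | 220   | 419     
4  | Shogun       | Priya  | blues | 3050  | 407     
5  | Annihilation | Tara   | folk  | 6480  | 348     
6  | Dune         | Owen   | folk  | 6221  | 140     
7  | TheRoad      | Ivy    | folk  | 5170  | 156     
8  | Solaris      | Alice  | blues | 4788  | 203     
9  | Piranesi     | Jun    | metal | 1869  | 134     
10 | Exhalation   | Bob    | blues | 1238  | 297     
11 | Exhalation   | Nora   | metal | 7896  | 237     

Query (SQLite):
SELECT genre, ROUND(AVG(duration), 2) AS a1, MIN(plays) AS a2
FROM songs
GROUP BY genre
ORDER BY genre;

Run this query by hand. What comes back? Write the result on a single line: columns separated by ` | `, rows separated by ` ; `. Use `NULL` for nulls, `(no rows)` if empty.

Group songs by genre.
Per group compute: ROUND(AVG(duration), 2), MIN(plays).
  blues: ids {4, 8, 10} → ROUND(AVG(duration), 2)=302.33, MIN(plays)=1238
  folk: ids {1, 2, 5, 6, 7} → ROUND(AVG(duration), 2)=220.6, MIN(plays)=700
  metal: ids {3, 9, 11} → ROUND(AVG(duration), 2)=263.33, MIN(plays)=220

blues | 302.33 | 1238 ; folk | 220.6 | 700 ; metal | 263.33 | 220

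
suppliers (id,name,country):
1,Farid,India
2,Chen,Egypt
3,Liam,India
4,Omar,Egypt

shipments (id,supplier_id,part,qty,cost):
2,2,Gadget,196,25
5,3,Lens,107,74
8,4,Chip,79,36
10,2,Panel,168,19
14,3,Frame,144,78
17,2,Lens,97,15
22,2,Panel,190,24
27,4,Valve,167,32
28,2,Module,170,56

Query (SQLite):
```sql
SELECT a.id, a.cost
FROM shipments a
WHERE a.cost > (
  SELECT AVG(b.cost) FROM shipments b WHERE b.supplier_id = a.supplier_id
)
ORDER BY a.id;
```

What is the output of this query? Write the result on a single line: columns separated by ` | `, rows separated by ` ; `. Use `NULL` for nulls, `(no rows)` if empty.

8 | 36 ; 14 | 78 ; 28 | 56

For each shipments row a, compute AVG(cost) over rows sharing a.supplier_id.
Keep row a if a.cost > that per-group AVG.
  supplier_id=2: AVG(cost) = 27.8
  supplier_id=3: AVG(cost) = 76.0
  supplier_id=4: AVG(cost) = 34.0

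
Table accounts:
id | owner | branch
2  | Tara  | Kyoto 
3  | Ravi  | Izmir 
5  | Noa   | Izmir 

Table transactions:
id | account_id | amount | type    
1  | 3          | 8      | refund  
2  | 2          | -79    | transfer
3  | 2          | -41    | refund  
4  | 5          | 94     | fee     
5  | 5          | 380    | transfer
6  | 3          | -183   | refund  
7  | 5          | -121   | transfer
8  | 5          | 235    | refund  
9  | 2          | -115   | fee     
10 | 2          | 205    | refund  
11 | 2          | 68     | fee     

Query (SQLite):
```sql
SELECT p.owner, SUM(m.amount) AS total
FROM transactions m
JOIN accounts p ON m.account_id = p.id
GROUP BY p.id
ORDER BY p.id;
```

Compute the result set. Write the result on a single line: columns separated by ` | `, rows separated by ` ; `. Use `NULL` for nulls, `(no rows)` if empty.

Join each transactions row to its accounts via account_id.
Group joined rows by accounts.id; compute SUM(m.amount) per group.
  2: ids {2, 3, 9, 10, 11} → SUM(m.amount)=38
  3: ids {1, 6} → SUM(m.amount)=-175
  5: ids {4, 5, 7, 8} → SUM(m.amount)=588

Tara | 38 ; Ravi | -175 ; Noa | 588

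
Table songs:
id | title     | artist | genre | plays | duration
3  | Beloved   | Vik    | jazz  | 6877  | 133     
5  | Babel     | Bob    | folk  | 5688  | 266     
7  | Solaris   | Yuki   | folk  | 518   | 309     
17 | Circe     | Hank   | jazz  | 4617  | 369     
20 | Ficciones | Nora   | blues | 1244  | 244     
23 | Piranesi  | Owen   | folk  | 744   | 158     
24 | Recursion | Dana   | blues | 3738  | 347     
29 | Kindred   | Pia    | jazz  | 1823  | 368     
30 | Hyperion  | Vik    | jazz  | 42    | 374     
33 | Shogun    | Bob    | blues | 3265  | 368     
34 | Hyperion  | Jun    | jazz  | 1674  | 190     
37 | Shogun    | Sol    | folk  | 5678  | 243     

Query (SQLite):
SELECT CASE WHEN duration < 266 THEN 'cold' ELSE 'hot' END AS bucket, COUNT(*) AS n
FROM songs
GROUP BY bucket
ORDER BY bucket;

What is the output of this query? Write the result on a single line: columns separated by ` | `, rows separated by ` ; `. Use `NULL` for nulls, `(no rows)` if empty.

cold | 5 ; hot | 7

Bucket rows by duration < 266 → 'cold' else 'hot'; count each bucket.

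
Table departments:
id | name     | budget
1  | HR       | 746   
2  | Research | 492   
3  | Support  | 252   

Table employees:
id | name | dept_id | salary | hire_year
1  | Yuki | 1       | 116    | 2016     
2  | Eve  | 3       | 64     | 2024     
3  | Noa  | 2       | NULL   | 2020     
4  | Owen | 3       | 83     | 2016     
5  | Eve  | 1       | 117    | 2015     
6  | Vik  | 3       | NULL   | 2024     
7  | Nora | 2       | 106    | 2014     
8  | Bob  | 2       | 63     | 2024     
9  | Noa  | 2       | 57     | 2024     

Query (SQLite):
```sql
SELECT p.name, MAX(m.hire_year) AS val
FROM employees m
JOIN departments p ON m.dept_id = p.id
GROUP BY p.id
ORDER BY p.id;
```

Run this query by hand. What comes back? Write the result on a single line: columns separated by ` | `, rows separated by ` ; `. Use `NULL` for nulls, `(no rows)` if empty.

HR | 2016 ; Research | 2024 ; Support | 2024

Join each employees row to its departments via dept_id.
Group joined rows by departments.id; compute MAX(m.hire_year) per group.
  1: ids {1, 5} → MAX(m.hire_year)=2016
  2: ids {3, 7, 8, 9} → MAX(m.hire_year)=2024
  3: ids {2, 4, 6} → MAX(m.hire_year)=2024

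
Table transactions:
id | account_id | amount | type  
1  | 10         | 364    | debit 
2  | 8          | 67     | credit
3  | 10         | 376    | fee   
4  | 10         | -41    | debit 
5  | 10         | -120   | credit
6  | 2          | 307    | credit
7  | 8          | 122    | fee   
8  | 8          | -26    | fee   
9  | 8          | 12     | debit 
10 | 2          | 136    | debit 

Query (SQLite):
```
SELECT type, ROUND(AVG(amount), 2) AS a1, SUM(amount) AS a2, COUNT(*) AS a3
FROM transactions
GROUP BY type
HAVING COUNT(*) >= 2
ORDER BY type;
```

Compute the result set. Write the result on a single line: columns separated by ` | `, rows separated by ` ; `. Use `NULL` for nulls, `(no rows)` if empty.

Group transactions by type.
Per group compute: ROUND(AVG(amount), 2), SUM(amount), COUNT(*).
HAVING: drop groups with fewer than 2 rows.
  credit: ids {2, 5, 6} → ROUND(AVG(amount), 2)=84.67, SUM(amount)=254, COUNT(*)=3
  debit: ids {1, 4, 9, 10} → ROUND(AVG(amount), 2)=117.75, SUM(amount)=471, COUNT(*)=4
  fee: ids {3, 7, 8} → ROUND(AVG(amount), 2)=157.33, SUM(amount)=472, COUNT(*)=3

credit | 84.67 | 254 | 3 ; debit | 117.75 | 471 | 4 ; fee | 157.33 | 472 | 3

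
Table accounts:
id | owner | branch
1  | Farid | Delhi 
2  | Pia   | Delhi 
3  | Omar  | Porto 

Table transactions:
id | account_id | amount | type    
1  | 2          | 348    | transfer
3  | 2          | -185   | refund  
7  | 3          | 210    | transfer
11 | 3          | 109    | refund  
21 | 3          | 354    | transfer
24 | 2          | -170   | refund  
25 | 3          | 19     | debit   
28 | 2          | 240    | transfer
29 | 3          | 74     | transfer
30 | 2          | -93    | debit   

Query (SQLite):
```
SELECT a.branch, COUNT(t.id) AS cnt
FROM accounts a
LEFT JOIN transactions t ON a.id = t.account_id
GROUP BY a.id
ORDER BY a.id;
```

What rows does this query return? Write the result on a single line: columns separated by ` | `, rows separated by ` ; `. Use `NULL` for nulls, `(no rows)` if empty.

LEFT JOIN keeps every accounts row; unmatched ones get NULL for transactions columns.
Group by accounts.id and compute COUNT(t.id). COUNT(col) of an all-NULL group is 0.
  1: ids {—} → COUNT(t.id)=0
  2: ids {1, 3, 24, 28, 30} → COUNT(t.id)=5
  3: ids {7, 11, 21, 25, 29} → COUNT(t.id)=5

Delhi | 0 ; Delhi | 5 ; Porto | 5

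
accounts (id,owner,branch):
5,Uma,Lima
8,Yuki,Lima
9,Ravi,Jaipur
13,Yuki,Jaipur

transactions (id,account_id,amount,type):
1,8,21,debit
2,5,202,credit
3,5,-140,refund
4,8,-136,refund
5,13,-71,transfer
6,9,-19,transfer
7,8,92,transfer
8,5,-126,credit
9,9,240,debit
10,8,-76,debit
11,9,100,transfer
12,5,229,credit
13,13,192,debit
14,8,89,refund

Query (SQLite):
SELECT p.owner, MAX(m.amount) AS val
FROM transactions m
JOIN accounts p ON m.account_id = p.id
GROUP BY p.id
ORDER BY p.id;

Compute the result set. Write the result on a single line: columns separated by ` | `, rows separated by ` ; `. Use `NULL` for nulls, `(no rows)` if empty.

Join each transactions row to its accounts via account_id.
Group joined rows by accounts.id; compute MAX(m.amount) per group.
  5: ids {2, 3, 8, 12} → MAX(m.amount)=229
  8: ids {1, 4, 7, 10, 14} → MAX(m.amount)=92
  9: ids {6, 9, 11} → MAX(m.amount)=240
  13: ids {5, 13} → MAX(m.amount)=192

Uma | 229 ; Yuki | 92 ; Ravi | 240 ; Yuki | 192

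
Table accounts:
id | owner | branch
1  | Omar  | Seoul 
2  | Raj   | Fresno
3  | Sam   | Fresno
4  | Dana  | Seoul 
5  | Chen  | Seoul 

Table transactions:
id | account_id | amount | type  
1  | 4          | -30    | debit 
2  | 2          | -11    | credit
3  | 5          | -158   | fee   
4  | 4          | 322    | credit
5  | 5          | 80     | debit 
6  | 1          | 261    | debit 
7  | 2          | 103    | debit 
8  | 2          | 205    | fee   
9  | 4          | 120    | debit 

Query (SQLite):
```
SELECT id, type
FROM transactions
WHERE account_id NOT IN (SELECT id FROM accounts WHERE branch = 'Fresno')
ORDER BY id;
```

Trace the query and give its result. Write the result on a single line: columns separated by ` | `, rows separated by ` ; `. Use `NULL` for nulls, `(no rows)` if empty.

1 | debit ; 3 | fee ; 4 | credit ; 5 | debit ; 6 | debit ; 9 | debit

Inner query: accounts.id where branch = 'Fresno'.
Outer: keep transactions rows whose account_id is not in that set.
Inner query → {2, 3}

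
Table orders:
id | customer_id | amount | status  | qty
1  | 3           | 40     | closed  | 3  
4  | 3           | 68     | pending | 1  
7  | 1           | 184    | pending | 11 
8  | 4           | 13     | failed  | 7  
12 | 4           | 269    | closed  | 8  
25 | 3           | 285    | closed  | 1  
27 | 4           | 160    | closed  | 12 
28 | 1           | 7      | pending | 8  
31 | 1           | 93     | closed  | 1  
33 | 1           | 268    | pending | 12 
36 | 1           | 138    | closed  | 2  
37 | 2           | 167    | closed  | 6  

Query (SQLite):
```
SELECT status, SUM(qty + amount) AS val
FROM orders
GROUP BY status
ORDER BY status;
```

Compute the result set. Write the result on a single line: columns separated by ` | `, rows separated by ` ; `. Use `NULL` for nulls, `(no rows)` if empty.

closed | 1185 ; failed | 20 ; pending | 559

For each row compute qty + amount.
Group by status; take SUM of the expression per group.
  closed: ids {1, 12, 25, 27, 31, 36, 37} → SUM(qty + amount)=1185
  failed: ids {8} → SUM(qty + amount)=20
  pending: ids {4, 7, 28, 33} → SUM(qty + amount)=559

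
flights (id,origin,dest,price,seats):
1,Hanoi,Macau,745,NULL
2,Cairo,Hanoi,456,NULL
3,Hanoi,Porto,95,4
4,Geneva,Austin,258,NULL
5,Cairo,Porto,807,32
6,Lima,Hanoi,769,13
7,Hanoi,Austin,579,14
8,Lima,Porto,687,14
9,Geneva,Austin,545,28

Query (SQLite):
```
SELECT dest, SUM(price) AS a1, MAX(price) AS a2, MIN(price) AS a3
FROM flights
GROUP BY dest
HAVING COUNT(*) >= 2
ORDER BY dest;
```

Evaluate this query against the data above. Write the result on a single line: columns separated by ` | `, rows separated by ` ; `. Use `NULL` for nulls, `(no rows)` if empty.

Austin | 1382 | 579 | 258 ; Hanoi | 1225 | 769 | 456 ; Porto | 1589 | 807 | 95

Group flights by dest.
Per group compute: SUM(price), MAX(price), MIN(price).
HAVING: drop groups with fewer than 2 rows.
  Austin: ids {4, 7, 9} → SUM(price)=1382, MAX(price)=579, MIN(price)=258
  Hanoi: ids {2, 6} → SUM(price)=1225, MAX(price)=769, MIN(price)=456
  Macau: ids {1} → SUM(price)=745, MAX(price)=745, MIN(price)=745
  Porto: ids {3, 5, 8} → SUM(price)=1589, MAX(price)=807, MIN(price)=95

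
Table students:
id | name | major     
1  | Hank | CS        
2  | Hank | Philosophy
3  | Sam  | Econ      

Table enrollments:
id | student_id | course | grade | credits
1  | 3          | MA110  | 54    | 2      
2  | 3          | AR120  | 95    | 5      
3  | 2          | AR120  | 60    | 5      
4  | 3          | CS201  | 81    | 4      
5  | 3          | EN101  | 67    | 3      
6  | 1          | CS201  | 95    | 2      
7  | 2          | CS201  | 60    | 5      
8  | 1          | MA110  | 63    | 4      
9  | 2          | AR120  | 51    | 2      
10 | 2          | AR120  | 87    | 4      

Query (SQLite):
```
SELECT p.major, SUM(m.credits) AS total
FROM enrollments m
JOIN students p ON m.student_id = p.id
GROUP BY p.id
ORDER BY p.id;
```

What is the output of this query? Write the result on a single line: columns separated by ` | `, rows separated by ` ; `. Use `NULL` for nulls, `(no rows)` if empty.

CS | 6 ; Philosophy | 16 ; Econ | 14

Join each enrollments row to its students via student_id.
Group joined rows by students.id; compute SUM(m.credits) per group.
  1: ids {6, 8} → SUM(m.credits)=6
  2: ids {3, 7, 9, 10} → SUM(m.credits)=16
  3: ids {1, 2, 4, 5} → SUM(m.credits)=14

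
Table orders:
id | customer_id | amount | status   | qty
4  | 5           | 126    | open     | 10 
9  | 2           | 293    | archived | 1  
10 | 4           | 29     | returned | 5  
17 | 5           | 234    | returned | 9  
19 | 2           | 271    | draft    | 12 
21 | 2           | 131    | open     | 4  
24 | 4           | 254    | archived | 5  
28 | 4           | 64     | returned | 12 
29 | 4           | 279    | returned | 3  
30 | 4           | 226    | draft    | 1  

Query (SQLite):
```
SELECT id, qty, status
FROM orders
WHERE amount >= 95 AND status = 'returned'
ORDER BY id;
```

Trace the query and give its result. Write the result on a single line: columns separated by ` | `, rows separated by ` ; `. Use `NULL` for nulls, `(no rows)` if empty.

amount >= 95: ids {4, 9, 17, 19, 21, 24, 29, 30}
status = 'returned': ids {10, 17, 28, 29}
Combine with AND.

17 | 9 | returned ; 29 | 3 | returned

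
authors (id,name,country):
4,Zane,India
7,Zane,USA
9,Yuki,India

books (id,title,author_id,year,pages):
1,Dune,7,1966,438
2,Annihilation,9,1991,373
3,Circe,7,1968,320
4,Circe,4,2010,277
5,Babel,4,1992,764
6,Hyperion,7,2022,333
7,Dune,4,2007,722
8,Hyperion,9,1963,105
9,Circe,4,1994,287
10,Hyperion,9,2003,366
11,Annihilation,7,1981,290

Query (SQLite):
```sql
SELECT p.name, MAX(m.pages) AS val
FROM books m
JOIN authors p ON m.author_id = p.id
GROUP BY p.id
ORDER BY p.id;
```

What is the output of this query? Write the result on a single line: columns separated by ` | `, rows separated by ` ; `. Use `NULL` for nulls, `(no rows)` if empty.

Join each books row to its authors via author_id.
Group joined rows by authors.id; compute MAX(m.pages) per group.
  4: ids {4, 5, 7, 9} → MAX(m.pages)=764
  7: ids {1, 3, 6, 11} → MAX(m.pages)=438
  9: ids {2, 8, 10} → MAX(m.pages)=373

Zane | 764 ; Zane | 438 ; Yuki | 373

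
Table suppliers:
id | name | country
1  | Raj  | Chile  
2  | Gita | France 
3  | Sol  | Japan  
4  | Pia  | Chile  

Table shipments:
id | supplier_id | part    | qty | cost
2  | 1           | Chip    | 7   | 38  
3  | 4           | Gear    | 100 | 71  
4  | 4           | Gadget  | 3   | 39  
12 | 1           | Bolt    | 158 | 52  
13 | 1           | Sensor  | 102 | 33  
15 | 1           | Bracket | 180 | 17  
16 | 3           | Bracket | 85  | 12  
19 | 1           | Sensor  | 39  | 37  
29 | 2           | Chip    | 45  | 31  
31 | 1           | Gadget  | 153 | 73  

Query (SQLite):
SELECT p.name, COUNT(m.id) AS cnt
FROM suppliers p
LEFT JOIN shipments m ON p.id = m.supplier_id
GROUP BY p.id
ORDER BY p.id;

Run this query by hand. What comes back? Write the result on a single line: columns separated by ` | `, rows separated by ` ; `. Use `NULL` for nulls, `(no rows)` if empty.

LEFT JOIN keeps every suppliers row; unmatched ones get NULL for shipments columns.
Group by suppliers.id and compute COUNT(m.id). COUNT(col) of an all-NULL group is 0.
  1: ids {2, 12, 13, 15, 19, 31} → COUNT(m.id)=6
  2: ids {29} → COUNT(m.id)=1
  3: ids {16} → COUNT(m.id)=1
  4: ids {3, 4} → COUNT(m.id)=2

Raj | 6 ; Gita | 1 ; Sol | 1 ; Pia | 2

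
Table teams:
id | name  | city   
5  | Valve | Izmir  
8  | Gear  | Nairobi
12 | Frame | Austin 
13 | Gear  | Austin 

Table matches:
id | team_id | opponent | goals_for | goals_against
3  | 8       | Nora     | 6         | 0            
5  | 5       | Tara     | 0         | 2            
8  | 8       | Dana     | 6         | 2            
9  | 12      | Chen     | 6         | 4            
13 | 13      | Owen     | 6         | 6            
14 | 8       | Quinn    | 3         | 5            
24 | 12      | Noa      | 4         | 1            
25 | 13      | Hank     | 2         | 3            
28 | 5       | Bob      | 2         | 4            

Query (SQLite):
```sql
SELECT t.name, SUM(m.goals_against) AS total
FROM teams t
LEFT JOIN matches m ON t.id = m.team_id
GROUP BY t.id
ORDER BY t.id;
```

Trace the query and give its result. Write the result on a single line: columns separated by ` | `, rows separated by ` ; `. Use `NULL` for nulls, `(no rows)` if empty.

Valve | 6 ; Gear | 7 ; Frame | 5 ; Gear | 9

LEFT JOIN keeps every teams row; unmatched ones get NULL for matches columns.
Group by teams.id and compute SUM(m.goals_against). SUM over an all-NULL group is NULL.
  5: ids {5, 28} → SUM(m.goals_against)=6
  8: ids {3, 8, 14} → SUM(m.goals_against)=7
  12: ids {9, 24} → SUM(m.goals_against)=5
  13: ids {13, 25} → SUM(m.goals_against)=9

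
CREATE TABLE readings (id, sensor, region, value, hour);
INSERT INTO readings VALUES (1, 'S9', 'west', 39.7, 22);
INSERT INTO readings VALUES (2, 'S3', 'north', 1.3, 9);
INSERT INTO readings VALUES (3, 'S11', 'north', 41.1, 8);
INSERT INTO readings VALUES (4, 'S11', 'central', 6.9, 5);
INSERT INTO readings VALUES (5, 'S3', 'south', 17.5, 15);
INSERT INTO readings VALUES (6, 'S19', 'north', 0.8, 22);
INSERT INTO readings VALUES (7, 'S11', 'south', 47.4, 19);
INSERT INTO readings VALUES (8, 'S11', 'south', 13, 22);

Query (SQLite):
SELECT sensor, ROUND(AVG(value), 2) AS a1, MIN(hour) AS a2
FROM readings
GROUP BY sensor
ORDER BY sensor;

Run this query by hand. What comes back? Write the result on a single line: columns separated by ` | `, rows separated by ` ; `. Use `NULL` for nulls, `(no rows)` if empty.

S11 | 27.1 | 5 ; S19 | 0.8 | 22 ; S3 | 9.4 | 9 ; S9 | 39.7 | 22

Group readings by sensor.
Per group compute: ROUND(AVG(value), 2), MIN(hour).
  S11: ids {3, 4, 7, 8} → ROUND(AVG(value), 2)=27.1, MIN(hour)=5
  S19: ids {6} → ROUND(AVG(value), 2)=0.8, MIN(hour)=22
  S3: ids {2, 5} → ROUND(AVG(value), 2)=9.4, MIN(hour)=9
  S9: ids {1} → ROUND(AVG(value), 2)=39.7, MIN(hour)=22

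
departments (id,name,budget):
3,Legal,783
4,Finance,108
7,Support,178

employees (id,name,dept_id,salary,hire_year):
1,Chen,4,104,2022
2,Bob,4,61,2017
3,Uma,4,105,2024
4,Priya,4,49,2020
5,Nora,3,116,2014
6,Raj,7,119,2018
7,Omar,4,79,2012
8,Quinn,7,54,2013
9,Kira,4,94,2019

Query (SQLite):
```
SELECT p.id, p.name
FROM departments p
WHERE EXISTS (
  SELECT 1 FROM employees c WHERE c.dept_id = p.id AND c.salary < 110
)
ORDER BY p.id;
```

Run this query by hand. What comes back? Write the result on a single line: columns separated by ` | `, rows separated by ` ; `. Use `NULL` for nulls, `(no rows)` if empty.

4 | Finance ; 7 | Support

For each departments row, check whether any employees with matching dept_id has salary < 110.
Keep rows where that is true.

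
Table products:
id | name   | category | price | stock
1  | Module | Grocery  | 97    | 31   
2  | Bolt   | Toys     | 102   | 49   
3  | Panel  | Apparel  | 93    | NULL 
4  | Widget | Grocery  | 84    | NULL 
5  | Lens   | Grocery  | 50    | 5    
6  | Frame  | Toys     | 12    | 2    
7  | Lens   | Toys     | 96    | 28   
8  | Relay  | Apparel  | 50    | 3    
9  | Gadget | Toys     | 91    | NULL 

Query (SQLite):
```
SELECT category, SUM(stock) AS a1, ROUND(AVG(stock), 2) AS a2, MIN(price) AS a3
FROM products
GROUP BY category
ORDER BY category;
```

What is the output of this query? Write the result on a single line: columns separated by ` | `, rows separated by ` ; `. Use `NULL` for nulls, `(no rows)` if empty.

Apparel | 3 | 3 | 50 ; Grocery | 36 | 18 | 50 ; Toys | 79 | 26.33 | 12

Group products by category.
Per group compute: SUM(stock), ROUND(AVG(stock), 2), MIN(price).
  Apparel: ids {3, 8} → SUM(stock)=3, ROUND(AVG(stock), 2)=3, MIN(price)=50
  Grocery: ids {1, 4, 5} → SUM(stock)=36, ROUND(AVG(stock), 2)=18, MIN(price)=50
  Toys: ids {2, 6, 7, 9} → SUM(stock)=79, ROUND(AVG(stock), 2)=26.33, MIN(price)=12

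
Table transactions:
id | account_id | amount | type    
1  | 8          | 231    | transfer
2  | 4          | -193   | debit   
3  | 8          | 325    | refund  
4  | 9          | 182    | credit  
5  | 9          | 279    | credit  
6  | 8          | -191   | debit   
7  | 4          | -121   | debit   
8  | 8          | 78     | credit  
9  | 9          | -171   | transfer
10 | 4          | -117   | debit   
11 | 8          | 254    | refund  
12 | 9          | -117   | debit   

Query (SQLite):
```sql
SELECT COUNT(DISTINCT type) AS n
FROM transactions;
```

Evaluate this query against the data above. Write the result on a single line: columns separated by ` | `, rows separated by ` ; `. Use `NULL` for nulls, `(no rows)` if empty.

4

Count distinct non-NULL type values.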